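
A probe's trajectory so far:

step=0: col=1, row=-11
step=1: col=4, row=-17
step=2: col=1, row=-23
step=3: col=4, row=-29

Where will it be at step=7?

Col: cycles through 1, 4 every 2 steps. Step 7 lands at position 1 of the cycle → 4.
Row: linear, -6 per step → -53 at step 7.

col=4, row=-53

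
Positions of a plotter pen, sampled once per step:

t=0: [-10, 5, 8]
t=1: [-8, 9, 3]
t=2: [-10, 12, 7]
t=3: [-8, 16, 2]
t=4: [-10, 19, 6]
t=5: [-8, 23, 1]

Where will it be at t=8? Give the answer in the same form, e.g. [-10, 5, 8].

[-10, 33, 4]

Differencing gives [+2, +4, -5], [-2, +3, +4], [+2, +4, -5], [-2, +3, +4], [+2, +4, -5]. This is the pattern [+2, +4, -5], [-2, +3, +4] repeated.
step 6: apply [-2, +3, +4] → [-10, 26, 5]
step 7: apply [+2, +4, -5] → [-8, 30, 0]
step 8: apply [-2, +3, +4] → [-10, 33, 4]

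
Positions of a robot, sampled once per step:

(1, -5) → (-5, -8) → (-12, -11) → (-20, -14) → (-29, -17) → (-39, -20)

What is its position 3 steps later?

(-75, -29)

Taking differences between consecutive positions: (-6, -3), (-7, -3), (-8, -3), (-9, -3), (-10, -3). These grow by (-1, +0) each step.
step 6: (-39, -20) + (-11, -3) → (-50, -23)
step 7: (-50, -23) + (-12, -3) → (-62, -26)
step 8: (-62, -26) + (-13, -3) → (-75, -29)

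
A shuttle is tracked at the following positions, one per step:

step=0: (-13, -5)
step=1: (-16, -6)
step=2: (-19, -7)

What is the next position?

Each step adds (-3, -1) to the position.
step 3: (-19, -7) + (-3, -1) → (-22, -8)

(-22, -8)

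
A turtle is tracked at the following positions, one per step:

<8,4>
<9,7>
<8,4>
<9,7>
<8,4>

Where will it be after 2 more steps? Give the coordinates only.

The jumps are <+1,+3>, <-1,-3>, <+1,+3>, <-1,-3> — a geometric progression with ratio -1.
step 5: <8,4> + <+1,+3> → <9,7>
step 6: <9,7> + <-1,-3> → <8,4>

<8,4>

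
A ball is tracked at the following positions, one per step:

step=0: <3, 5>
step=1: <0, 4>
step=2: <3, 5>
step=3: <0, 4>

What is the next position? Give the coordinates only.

Consecutive displacements <-3, -1>, <+3, +1>, <-3, -1> scale by a factor of -1 each step.
step 4: <0, 4> + <+3, +1> → <3, 5>

<3, 5>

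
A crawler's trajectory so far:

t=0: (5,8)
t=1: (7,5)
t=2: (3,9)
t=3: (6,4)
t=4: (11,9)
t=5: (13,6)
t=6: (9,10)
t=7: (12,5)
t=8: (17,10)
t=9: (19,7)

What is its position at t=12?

(23,11)

Step-to-step displacements: (+2,-3), (-4,+4), (+3,-5), (+5,+5), (+2,-3), (-4,+4), (+3,-5), (+5,+5), (+2,-3) — a repeating cycle of length 4.
step 10: apply (-4,+4) → (15,11)
step 11: apply (+3,-5) → (18,6)
step 12: apply (+5,+5) → (23,11)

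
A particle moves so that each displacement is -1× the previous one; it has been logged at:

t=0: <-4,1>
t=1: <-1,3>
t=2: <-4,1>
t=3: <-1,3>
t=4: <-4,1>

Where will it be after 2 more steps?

<-4,1>

Step-to-step displacements: <+3,+2>, <-3,-2>, <+3,+2>, <-3,-2>; each is -1× the previous.
step 5: <-4,1> + <+3,+2> → <-1,3>
step 6: <-1,3> + <-3,-2> → <-4,1>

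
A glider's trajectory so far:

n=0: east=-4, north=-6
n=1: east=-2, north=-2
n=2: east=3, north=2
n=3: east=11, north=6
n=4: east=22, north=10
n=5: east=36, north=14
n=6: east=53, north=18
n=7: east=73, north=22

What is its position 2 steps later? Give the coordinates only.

east=122, north=30

First differences are (+2, +4), (+5, +4), (+8, +4), (+11, +4), (+14, +4), (+17, +4), (+20, +4); their common second difference is (+3, +0) (constant acceleration).
step 8: east=73, north=22 + (+23, +4) → east=96, north=26
step 9: east=96, north=26 + (+26, +4) → east=122, north=30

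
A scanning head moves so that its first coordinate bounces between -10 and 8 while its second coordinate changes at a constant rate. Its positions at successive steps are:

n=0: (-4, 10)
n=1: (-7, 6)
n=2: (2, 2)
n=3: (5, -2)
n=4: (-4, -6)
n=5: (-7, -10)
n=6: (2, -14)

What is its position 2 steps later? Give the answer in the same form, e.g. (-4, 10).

(-4, -22)

The first coordinate travels 9 per step and bounces off the walls at -10 and 8.
  step 7: 2 → 5
  step 8: 5 → -4
The second coordinate changes by -4 each step: at step 8 it is -22.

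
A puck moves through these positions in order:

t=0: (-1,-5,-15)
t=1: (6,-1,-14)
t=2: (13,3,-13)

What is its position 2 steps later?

The position changes by (+7,+4,+1) every step.
step 3: (13,3,-13) + (+7,+4,+1) → (20,7,-12)
step 4: (20,7,-12) + (+7,+4,+1) → (27,11,-11)

(27,11,-11)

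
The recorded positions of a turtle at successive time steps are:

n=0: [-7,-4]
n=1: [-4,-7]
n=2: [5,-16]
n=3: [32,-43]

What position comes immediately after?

[113,-124]

Step-to-step displacements: [+3,-3], [+9,-9], [+27,-27]; each is 3× the previous.
step 4: [32,-43] + [+81,-81] → [113,-124]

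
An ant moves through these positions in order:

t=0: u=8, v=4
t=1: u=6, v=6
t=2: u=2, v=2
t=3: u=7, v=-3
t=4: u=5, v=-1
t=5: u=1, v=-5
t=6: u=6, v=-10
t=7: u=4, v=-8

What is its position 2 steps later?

u=5, v=-17

The moves between consecutive positions are (-2, +2), (-4, -4), (+5, -5), (-2, +2), (-4, -4), (+5, -5), (-2, +2); they repeat the 3-cycle [(-2, +2), (-4, -4), (+5, -5)].
step 8: apply (-4, -4) → u=0, v=-12
step 9: apply (+5, -5) → u=5, v=-17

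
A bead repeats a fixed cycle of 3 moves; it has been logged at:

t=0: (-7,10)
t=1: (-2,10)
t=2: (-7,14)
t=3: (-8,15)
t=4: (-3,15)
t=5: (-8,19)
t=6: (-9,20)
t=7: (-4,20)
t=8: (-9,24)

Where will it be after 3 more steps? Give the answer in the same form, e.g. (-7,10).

Step-to-step displacements: (+5,+0), (-5,+4), (-1,+1), (+5,+0), (-5,+4), (-1,+1), (+5,+0), (-5,+4) — a repeating cycle of length 3.
step 9: apply (-1,+1) → (-10,25)
step 10: apply (+5,+0) → (-5,25)
step 11: apply (-5,+4) → (-10,29)

(-10,29)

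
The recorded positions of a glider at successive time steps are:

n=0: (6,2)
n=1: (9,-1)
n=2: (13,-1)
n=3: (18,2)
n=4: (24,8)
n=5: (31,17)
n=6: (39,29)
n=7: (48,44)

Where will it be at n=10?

(81,107)

First differences are (+3,-3), (+4,+0), (+5,+3), (+6,+6), (+7,+9), (+8,+12), (+9,+15); their common second difference is (+1,+3) (constant acceleration).
step 8: (48,44) + (+10,+18) → (58,62)
step 9: (58,62) + (+11,+21) → (69,83)
step 10: (69,83) + (+12,+24) → (81,107)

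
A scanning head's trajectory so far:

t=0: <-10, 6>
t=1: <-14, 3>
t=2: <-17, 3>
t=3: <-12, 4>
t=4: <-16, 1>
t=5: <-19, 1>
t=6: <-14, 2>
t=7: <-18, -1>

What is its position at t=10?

Differencing gives <-4, -3>, <-3, +0>, <+5, +1>, <-4, -3>, <-3, +0>, <+5, +1>, <-4, -3>. This is the pattern <-4, -3>, <-3, +0>, <+5, +1> repeated.
step 8: apply <-3, +0> → <-21, -1>
step 9: apply <+5, +1> → <-16, 0>
step 10: apply <-4, -3> → <-20, -3>

<-20, -3>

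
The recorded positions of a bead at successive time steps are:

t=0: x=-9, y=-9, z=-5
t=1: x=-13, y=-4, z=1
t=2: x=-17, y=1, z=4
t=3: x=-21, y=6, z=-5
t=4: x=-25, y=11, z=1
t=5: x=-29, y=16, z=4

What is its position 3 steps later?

The x coordinate changes by -4 each step, so at step 8 it is -9 + 8·(-4) = -41.
The y coordinate changes by +5 each step, so at step 8 it is -9 + 8·(5) = 31.
The z coordinate repeats the cycle [-5, 1, 4] with period 3; step 8 mod 3 = 2, giving 4.

x=-41, y=31, z=4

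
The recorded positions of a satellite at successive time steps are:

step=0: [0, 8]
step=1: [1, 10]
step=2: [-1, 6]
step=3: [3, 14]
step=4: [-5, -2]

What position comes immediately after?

The jumps are [+1, +2], [-2, -4], [+4, +8], [-8, -16] — a geometric progression with ratio -2.
step 5: [-5, -2] + [+16, +32] → [11, 30]

[11, 30]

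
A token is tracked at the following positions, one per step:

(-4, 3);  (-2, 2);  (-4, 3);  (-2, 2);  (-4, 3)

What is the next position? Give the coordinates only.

(-2, 2)

Consecutive displacements (+2, -1), (-2, +1), (+2, -1), (-2, +1) scale by a factor of -1 each step.
step 5: (-4, 3) + (+2, -1) → (-2, 2)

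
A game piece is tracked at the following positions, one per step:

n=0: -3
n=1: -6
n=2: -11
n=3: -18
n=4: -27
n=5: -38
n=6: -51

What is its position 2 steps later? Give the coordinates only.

-83

Taking differences between consecutive positions: -3, -5, -7, -9, -11, -13. These grow by -2 each step.
step 7: -51 − 15 → -66
step 8: -66 − 17 → -83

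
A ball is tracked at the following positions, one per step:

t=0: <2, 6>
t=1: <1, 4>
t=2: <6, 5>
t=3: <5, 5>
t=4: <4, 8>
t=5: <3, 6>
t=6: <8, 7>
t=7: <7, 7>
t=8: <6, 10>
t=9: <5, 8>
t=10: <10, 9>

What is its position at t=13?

Step-to-step displacements: <-1, -2>, <+5, +1>, <-1, +0>, <-1, +3>, <-1, -2>, <+5, +1>, <-1, +0>, <-1, +3>, <-1, -2>, <+5, +1> — a repeating cycle of length 4.
step 11: apply <-1, +0> → <9, 9>
step 12: apply <-1, +3> → <8, 12>
step 13: apply <-1, -2> → <7, 10>

<7, 10>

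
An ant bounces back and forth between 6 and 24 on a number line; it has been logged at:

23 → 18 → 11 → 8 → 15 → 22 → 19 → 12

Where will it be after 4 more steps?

The value reflects between 6 and 24, moving 7 per step.
  step 8: 12 → 7
  step 9: 7 → 14
  step 10: 14 → 21
  step 11: 21 → 20

20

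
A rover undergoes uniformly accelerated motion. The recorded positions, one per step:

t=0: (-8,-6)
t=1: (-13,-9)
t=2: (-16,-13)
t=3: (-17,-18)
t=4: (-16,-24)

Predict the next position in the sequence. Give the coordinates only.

First differences are (-5,-3), (-3,-4), (-1,-5), (+1,-6); their common second difference is (+2,-1) (constant acceleration).
step 5: (-16,-24) + (+3,-7) → (-13,-31)

(-13,-31)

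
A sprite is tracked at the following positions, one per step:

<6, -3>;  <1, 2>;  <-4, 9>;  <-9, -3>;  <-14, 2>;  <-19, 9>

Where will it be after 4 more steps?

<-39, -3>

First: linear, -5 per step → -39 at step 9.
Second: cycles through -3, 2, 9 every 3 steps. Step 9 lands at position 0 of the cycle → -3.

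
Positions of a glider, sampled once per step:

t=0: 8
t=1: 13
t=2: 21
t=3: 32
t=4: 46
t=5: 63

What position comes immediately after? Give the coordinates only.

83

Taking differences between consecutive positions: +5, +8, +11, +14, +17. These grow by +3 each step.
step 6: 63 + 20 → 83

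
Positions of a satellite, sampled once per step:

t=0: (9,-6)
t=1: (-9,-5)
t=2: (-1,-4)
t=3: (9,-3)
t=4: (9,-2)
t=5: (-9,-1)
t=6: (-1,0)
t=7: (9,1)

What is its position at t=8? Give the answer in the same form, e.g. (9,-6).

The first coordinate repeats the cycle [9, -9, -1, 9] with period 4; step 8 mod 4 = 0, giving 9.
The second coordinate changes by +1 each step, so at step 8 it is -6 + 8·(1) = 2.

(9,2)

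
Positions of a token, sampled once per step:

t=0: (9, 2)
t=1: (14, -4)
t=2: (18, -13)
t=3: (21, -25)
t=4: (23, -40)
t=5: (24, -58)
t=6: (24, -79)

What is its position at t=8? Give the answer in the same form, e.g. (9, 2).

Successive displacements: (+5, -6), (+4, -9), (+3, -12), (+2, -15), (+1, -18), (+0, -21) — each changes by (-1, -3).
step 7: (24, -79) + (-1, -24) → (23, -103)
step 8: (23, -103) + (-2, -27) → (21, -130)

(21, -130)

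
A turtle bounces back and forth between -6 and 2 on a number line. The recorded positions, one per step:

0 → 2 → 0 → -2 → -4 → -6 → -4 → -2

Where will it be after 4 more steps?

-2

The value reflects between -6 and 2, moving 2 per step.
  step 8: -2 → 0
  step 9: 0 → 2
  step 10: 2 → 0
  step 11: 0 → -2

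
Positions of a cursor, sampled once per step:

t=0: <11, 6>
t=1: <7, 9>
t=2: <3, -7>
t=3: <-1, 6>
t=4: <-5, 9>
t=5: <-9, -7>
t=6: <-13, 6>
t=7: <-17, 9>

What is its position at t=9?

<-25, 6>

The first coordinate changes by -4 each step, so at step 9 it is 11 + 9·(-4) = -25.
The second coordinate repeats the cycle [6, 9, -7] with period 3; step 9 mod 3 = 0, giving 6.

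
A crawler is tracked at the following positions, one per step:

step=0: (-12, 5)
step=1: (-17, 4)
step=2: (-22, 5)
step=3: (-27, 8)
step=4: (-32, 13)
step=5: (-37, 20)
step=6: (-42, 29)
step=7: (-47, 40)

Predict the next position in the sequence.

(-52, 53)

First differences are (-5, -1), (-5, +1), (-5, +3), (-5, +5), (-5, +7), (-5, +9), (-5, +11); their common second difference is (+0, +2) (constant acceleration).
step 8: (-47, 40) + (-5, +13) → (-52, 53)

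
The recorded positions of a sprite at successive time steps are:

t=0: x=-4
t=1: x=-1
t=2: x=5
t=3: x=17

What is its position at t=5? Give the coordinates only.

x=89

The jumps are +3, +6, +12 — a geometric progression with ratio 2.
step 4: 17 + 24 → x=41
step 5: 41 + 48 → x=89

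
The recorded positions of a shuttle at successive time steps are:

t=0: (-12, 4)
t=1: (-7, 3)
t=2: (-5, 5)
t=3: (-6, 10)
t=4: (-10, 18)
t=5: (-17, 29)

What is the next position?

Taking differences between consecutive positions: (+5, -1), (+2, +2), (-1, +5), (-4, +8), (-7, +11). These grow by (-3, +3) each step.
step 6: (-17, 29) + (-10, +14) → (-27, 43)

(-27, 43)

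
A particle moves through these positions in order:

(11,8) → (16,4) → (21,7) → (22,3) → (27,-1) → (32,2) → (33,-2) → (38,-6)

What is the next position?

Differencing gives (+5,-4), (+5,+3), (+1,-4), (+5,-4), (+5,+3), (+1,-4), (+5,-4). This is the pattern (+5,-4), (+5,+3), (+1,-4) repeated.
step 8: apply (+5,+3) → (43,-3)

(43,-3)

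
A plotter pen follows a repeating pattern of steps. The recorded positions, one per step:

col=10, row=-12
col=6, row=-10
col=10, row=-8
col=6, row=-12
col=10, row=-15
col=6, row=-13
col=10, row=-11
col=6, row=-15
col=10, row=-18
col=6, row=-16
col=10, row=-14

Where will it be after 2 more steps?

Step-to-step displacements: (-4, +2), (+4, +2), (-4, -4), (+4, -3), (-4, +2), (+4, +2), (-4, -4), (+4, -3), (-4, +2), (+4, +2) — a repeating cycle of length 4.
step 11: apply (-4, -4) → col=6, row=-18
step 12: apply (+4, -3) → col=10, row=-21

col=10, row=-21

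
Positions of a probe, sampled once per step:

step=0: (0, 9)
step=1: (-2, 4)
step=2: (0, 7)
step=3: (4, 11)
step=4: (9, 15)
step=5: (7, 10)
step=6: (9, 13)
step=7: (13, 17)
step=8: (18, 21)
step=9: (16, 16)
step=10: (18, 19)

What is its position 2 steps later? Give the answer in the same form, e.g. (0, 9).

(27, 27)

Step-to-step displacements: (-2, -5), (+2, +3), (+4, +4), (+5, +4), (-2, -5), (+2, +3), (+4, +4), (+5, +4), (-2, -5), (+2, +3) — a repeating cycle of length 4.
step 11: apply (+4, +4) → (22, 23)
step 12: apply (+5, +4) → (27, 27)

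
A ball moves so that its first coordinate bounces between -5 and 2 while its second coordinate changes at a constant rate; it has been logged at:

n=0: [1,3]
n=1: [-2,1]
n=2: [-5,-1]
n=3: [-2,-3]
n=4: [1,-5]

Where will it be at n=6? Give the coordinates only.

[-3,-9]

The first coordinate travels 3 per step and bounces off the walls at -5 and 2.
  step 5: 1 → 0
  step 6: 0 → -3
The second coordinate changes by -2 each step: at step 6 it is -9.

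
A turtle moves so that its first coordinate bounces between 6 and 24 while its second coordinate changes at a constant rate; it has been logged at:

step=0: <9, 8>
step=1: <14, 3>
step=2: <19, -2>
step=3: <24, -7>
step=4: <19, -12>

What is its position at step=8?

<13, -32>

The first coordinate travels 5 per step and bounces off the walls at 6 and 24.
  step 5: 19 → 14
  step 6: 14 → 9
  step 7: 9 → 8
  step 8: 8 → 13
The second coordinate changes by -5 each step: at step 8 it is -32.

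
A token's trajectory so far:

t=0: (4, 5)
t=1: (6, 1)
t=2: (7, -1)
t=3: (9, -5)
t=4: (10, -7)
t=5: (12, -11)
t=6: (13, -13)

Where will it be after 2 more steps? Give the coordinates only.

Step-to-step displacements: (+2, -4), (+1, -2), (+2, -4), (+1, -2), (+2, -4), (+1, -2) — a repeating cycle of length 2.
step 7: apply (+2, -4) → (15, -17)
step 8: apply (+1, -2) → (16, -19)

(16, -19)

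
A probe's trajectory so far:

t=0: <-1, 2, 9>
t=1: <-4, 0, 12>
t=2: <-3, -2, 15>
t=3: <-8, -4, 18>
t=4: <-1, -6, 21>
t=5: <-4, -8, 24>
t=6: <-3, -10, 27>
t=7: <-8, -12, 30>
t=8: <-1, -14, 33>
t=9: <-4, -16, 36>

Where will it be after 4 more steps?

<-4, -24, 48>

The first coordinate repeats the cycle [-1, -4, -3, -8] with period 4; step 13 mod 4 = 1, giving -4.
The second coordinate changes by -2 each step, so at step 13 it is 2 + 13·(-2) = -24.
The third coordinate changes by +3 each step, so at step 13 it is 9 + 13·(3) = 48.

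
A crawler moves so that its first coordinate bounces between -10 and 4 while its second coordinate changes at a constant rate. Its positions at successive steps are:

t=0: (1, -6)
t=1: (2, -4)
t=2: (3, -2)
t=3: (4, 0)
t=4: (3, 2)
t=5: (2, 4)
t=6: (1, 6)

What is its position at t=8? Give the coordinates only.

The first coordinate reflects between -10 and 4, moving 1 per step.
  step 7: 1 → 0
  step 8: 0 → -1
The second coordinate changes by +2 each step: at step 8 it is 10.

(-1, 10)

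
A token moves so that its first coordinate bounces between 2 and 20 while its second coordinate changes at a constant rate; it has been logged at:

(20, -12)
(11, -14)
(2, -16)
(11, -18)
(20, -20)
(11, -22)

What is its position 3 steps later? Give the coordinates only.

The first coordinate reflects between 2 and 20, moving 9 per step.
  step 6: 11 → 2
  step 7: 2 → 11
  step 8: 11 → 20
The second coordinate changes by -2 each step: at step 8 it is -28.

(20, -28)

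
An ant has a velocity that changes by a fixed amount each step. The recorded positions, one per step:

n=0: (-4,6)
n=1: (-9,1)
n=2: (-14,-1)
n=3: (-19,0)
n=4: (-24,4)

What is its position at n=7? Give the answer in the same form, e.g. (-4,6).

Taking differences between consecutive positions: (-5,-5), (-5,-2), (-5,+1), (-5,+4). These grow by (+0,+3) each step.
step 5: (-24,4) + (-5,+7) → (-29,11)
step 6: (-29,11) + (-5,+10) → (-34,21)
step 7: (-34,21) + (-5,+13) → (-39,34)

(-39,34)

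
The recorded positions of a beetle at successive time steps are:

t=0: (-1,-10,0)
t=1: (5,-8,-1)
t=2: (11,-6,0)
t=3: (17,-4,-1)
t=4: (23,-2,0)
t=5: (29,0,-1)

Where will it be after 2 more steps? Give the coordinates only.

First: linear, +6 per step → 41 at step 7.
Second: linear, +2 per step → 4 at step 7.
Third: cycles through 0, -1 every 2 steps. Step 7 lands at position 1 of the cycle → -1.

(41,4,-1)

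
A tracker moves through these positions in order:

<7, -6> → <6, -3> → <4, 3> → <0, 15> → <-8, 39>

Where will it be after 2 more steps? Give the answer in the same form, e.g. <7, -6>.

Step-to-step displacements: <-1, +3>, <-2, +6>, <-4, +12>, <-8, +24>; each is 2× the previous.
step 5: <-8, 39> + <-16, +48> → <-24, 87>
step 6: <-24, 87> + <-32, +96> → <-56, 183>

<-56, 183>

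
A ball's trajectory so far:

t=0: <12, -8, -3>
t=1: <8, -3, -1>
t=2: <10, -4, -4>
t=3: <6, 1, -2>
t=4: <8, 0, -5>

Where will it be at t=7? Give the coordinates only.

<2, 9, -4>

The moves between consecutive positions are <-4, +5, +2>, <+2, -1, -3>, <-4, +5, +2>, <+2, -1, -3>; they repeat the 2-cycle [<-4, +5, +2>, <+2, -1, -3>].
step 5: apply <-4, +5, +2> → <4, 5, -3>
step 6: apply <+2, -1, -3> → <6, 4, -6>
step 7: apply <-4, +5, +2> → <2, 9, -4>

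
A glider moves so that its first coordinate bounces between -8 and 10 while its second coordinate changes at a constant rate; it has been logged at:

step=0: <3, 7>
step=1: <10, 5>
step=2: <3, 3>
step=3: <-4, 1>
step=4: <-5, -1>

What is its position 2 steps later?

<9, -5>

The first coordinate reflects between -8 and 10, moving 7 per step.
  step 5: -5 → 2
  step 6: 2 → 9
The second coordinate changes by -2 each step: at step 6 it is -5.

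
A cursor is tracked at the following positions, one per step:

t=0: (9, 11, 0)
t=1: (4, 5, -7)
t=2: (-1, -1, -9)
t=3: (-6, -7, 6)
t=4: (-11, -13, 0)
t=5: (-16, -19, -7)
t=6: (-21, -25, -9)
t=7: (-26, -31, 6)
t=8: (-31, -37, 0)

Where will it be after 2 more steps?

(-41, -49, -9)

First: linear, -5 per step → -41 at step 10.
Second: linear, -6 per step → -49 at step 10.
Third: cycles through 0, -7, -9, 6 every 4 steps. Step 10 lands at position 2 of the cycle → -9.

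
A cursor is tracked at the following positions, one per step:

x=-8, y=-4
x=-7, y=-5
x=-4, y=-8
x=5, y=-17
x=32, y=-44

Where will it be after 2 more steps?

Consecutive displacements (+1, -1), (+3, -3), (+9, -9), (+27, -27) scale by a factor of 3 each step.
step 5: x=32, y=-44 + (+81, -81) → x=113, y=-125
step 6: x=113, y=-125 + (+243, -243) → x=356, y=-368

x=356, y=-368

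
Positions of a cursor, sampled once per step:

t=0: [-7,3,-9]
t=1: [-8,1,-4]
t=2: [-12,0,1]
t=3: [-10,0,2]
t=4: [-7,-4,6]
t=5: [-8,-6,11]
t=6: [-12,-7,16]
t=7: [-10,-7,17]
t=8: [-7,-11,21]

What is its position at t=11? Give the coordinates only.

[-10,-14,32]

Step-to-step displacements: [-1,-2,+5], [-4,-1,+5], [+2,+0,+1], [+3,-4,+4], [-1,-2,+5], [-4,-1,+5], [+2,+0,+1], [+3,-4,+4] — a repeating cycle of length 4.
step 9: apply [-1,-2,+5] → [-8,-13,26]
step 10: apply [-4,-1,+5] → [-12,-14,31]
step 11: apply [+2,+0,+1] → [-10,-14,32]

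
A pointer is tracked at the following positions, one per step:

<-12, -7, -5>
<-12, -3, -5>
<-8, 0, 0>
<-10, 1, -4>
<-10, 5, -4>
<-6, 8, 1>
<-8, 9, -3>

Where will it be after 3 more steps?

<-6, 17, -2>

The moves between consecutive positions are <+0, +4, +0>, <+4, +3, +5>, <-2, +1, -4>, <+0, +4, +0>, <+4, +3, +5>, <-2, +1, -4>; they repeat the 3-cycle [<+0, +4, +0>, <+4, +3, +5>, <-2, +1, -4>].
step 7: apply <+0, +4, +0> → <-8, 13, -3>
step 8: apply <+4, +3, +5> → <-4, 16, 2>
step 9: apply <-2, +1, -4> → <-6, 17, -2>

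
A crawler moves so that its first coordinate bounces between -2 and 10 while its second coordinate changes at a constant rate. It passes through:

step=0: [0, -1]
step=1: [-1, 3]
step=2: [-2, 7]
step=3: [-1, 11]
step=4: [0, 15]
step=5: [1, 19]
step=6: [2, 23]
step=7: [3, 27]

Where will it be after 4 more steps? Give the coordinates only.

[7, 43]

The first coordinate reflects between -2 and 10, moving 1 per step.
  step 8: 3 → 4
  step 9: 4 → 5
  step 10: 5 → 6
  step 11: 6 → 7
The second coordinate changes by +4 each step: at step 11 it is 43.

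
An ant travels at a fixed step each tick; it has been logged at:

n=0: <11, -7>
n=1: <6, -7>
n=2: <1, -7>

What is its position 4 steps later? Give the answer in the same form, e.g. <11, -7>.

The position changes by <-5, +0> every step.
step 3: <1, -7> + <-5, +0> → <-4, -7>
step 4: <-4, -7> + <-5, +0> → <-9, -7>
step 5: <-9, -7> + <-5, +0> → <-14, -7>
step 6: <-14, -7> + <-5, +0> → <-19, -7>

<-19, -7>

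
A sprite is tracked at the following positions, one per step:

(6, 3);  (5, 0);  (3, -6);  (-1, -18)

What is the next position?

(-9, -42)

Consecutive displacements (-1, -3), (-2, -6), (-4, -12) scale by a factor of 2 each step.
step 4: (-1, -18) + (-8, -24) → (-9, -42)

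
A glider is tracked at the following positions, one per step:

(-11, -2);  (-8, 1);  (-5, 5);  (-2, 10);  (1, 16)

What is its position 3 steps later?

Successive displacements: (+3, +3), (+3, +4), (+3, +5), (+3, +6) — each changes by (+0, +1).
step 5: (1, 16) + (+3, +7) → (4, 23)
step 6: (4, 23) + (+3, +8) → (7, 31)
step 7: (7, 31) + (+3, +9) → (10, 40)

(10, 40)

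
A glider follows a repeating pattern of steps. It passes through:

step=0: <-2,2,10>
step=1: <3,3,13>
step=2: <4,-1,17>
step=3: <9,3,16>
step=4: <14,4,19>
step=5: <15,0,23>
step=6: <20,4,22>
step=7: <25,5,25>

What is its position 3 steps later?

<36,6,31>

The moves between consecutive positions are <+5,+1,+3>, <+1,-4,+4>, <+5,+4,-1>, <+5,+1,+3>, <+1,-4,+4>, <+5,+4,-1>, <+5,+1,+3>; they repeat the 3-cycle [<+5,+1,+3>, <+1,-4,+4>, <+5,+4,-1>].
step 8: apply <+1,-4,+4> → <26,1,29>
step 9: apply <+5,+4,-1> → <31,5,28>
step 10: apply <+5,+1,+3> → <36,6,31>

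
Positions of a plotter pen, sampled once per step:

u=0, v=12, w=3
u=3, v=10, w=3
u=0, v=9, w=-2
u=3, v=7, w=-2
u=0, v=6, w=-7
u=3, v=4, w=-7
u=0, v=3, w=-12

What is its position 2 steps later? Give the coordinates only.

The moves between consecutive positions are (+3, -2, +0), (-3, -1, -5), (+3, -2, +0), (-3, -1, -5), (+3, -2, +0), (-3, -1, -5); they repeat the 2-cycle [(+3, -2, +0), (-3, -1, -5)].
step 7: apply (+3, -2, +0) → u=3, v=1, w=-12
step 8: apply (-3, -1, -5) → u=0, v=0, w=-17

u=0, v=0, w=-17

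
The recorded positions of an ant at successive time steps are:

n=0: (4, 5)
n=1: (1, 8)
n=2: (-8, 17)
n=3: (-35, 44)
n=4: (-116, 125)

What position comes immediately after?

Consecutive displacements (-3, +3), (-9, +9), (-27, +27), (-81, +81) scale by a factor of 3 each step.
step 5: (-116, 125) + (-243, +243) → (-359, 368)

(-359, 368)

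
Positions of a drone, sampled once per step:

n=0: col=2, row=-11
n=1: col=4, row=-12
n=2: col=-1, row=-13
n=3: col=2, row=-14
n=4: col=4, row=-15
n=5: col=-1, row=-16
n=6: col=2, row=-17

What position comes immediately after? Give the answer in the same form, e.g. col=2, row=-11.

col=4, row=-18

The col coordinate repeats the cycle [2, 4, -1] with period 3; step 7 mod 3 = 1, giving 4.
The row coordinate changes by -1 each step, so at step 7 it is -11 + 7·(-1) = -18.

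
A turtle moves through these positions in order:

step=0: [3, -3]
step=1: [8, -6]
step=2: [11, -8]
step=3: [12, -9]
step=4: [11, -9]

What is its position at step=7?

Taking differences between consecutive positions: [+5, -3], [+3, -2], [+1, -1], [-1, +0]. These grow by [-2, +1] each step.
step 5: [11, -9] + [-3, +1] → [8, -8]
step 6: [8, -8] + [-5, +2] → [3, -6]
step 7: [3, -6] + [-7, +3] → [-4, -3]

[-4, -3]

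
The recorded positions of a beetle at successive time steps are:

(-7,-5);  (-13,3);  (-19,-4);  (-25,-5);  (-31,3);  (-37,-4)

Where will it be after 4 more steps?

The first coordinate changes by -6 each step, so at step 9 it is -7 + 9·(-6) = -61.
The second coordinate repeats the cycle [-5, 3, -4] with period 3; step 9 mod 3 = 0, giving -5.

(-61,-5)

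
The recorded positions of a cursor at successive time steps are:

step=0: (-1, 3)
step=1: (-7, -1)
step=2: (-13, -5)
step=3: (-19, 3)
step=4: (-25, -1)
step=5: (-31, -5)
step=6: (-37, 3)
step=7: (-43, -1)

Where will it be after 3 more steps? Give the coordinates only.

(-61, -1)

The first coordinate changes by -6 each step, so at step 10 it is -1 + 10·(-6) = -61.
The second coordinate repeats the cycle [3, -1, -5] with period 3; step 10 mod 3 = 1, giving -1.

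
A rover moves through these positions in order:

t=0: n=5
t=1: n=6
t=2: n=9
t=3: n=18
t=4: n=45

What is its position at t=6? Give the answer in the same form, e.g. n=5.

n=369

The jumps are +1, +3, +9, +27 — a geometric progression with ratio 3.
step 5: 45 + 81 → n=126
step 6: 126 + 243 → n=369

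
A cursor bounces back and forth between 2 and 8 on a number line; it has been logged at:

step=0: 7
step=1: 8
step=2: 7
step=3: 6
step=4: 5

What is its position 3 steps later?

2

The value travels 1 per step and bounces off the walls at 2 and 8.
  step 5: 5 → 4
  step 6: 4 → 3
  step 7: 3 → 2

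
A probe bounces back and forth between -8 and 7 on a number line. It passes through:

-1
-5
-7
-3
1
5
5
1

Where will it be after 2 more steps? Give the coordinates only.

-7

The value reflects between -8 and 7, moving 4 per step.
  step 8: 1 → -3
  step 9: -3 → -7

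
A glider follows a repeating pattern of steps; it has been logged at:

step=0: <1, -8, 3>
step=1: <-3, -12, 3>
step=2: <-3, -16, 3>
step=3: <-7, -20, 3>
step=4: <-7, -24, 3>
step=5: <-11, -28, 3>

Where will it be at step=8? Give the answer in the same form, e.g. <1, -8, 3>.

Differencing gives <-4, -4, +0>, <+0, -4, +0>, <-4, -4, +0>, <+0, -4, +0>, <-4, -4, +0>. This is the pattern <-4, -4, +0>, <+0, -4, +0> repeated.
step 6: apply <+0, -4, +0> → <-11, -32, 3>
step 7: apply <-4, -4, +0> → <-15, -36, 3>
step 8: apply <+0, -4, +0> → <-15, -40, 3>

<-15, -40, 3>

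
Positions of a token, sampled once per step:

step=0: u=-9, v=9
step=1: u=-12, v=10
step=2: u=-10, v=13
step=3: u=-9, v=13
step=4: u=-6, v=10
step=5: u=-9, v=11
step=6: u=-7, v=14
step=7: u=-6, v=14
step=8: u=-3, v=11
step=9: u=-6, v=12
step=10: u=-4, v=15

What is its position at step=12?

Step-to-step displacements: (-3,+1), (+2,+3), (+1,+0), (+3,-3), (-3,+1), (+2,+3), (+1,+0), (+3,-3), (-3,+1), (+2,+3) — a repeating cycle of length 4.
step 11: apply (+1,+0) → u=-3, v=15
step 12: apply (+3,-3) → u=0, v=12

u=0, v=12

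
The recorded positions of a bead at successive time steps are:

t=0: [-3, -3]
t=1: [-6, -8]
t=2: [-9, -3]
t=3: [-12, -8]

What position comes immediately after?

[-15, -3]

First: linear, -3 per step → -15 at step 4.
Second: cycles through -3, -8 every 2 steps. Step 4 lands at position 0 of the cycle → -3.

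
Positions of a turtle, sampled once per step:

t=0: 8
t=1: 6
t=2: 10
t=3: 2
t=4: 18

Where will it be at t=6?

50

Step-to-step displacements: -2, +4, -8, +16; each is -2× the previous.
step 5: 18 − 32 → -14
step 6: -14 + 64 → 50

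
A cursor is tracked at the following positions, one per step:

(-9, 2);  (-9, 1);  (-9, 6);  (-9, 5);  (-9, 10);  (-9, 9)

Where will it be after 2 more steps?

(-9, 13)

The moves between consecutive positions are (+0, -1), (+0, +5), (+0, -1), (+0, +5), (+0, -1); they repeat the 2-cycle [(+0, -1), (+0, +5)].
step 6: apply (+0, +5) → (-9, 14)
step 7: apply (+0, -1) → (-9, 13)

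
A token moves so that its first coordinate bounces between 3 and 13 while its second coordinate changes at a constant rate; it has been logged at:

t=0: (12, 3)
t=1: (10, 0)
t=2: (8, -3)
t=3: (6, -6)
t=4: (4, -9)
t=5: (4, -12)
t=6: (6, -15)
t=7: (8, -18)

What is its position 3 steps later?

(12, -27)

The first coordinate travels 2 per step and bounces off the walls at 3 and 13.
  step 8: 8 → 10
  step 9: 10 → 12
  step 10: 12 → 12
The second coordinate changes by -3 each step: at step 10 it is -27.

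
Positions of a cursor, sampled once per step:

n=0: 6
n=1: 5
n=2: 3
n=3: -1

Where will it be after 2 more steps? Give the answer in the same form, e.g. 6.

-25

The jumps are -1, -2, -4 — a geometric progression with ratio 2.
step 4: -1 − 8 → -9
step 5: -9 − 16 → -25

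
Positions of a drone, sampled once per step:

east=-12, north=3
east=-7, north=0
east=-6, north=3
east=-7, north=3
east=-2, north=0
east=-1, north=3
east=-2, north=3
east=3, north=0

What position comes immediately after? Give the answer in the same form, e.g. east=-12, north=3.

east=4, north=3

The moves between consecutive positions are (+5, -3), (+1, +3), (-1, +0), (+5, -3), (+1, +3), (-1, +0), (+5, -3); they repeat the 3-cycle [(+5, -3), (+1, +3), (-1, +0)].
step 8: apply (+1, +3) → east=4, north=3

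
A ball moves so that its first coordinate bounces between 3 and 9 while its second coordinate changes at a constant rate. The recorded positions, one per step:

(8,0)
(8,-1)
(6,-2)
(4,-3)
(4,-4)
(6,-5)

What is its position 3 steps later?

The first coordinate travels 2 per step and bounces off the walls at 3 and 9.
  step 6: 6 → 8
  step 7: 8 → 8
  step 8: 8 → 6
The second coordinate changes by -1 each step: at step 8 it is -8.

(6,-8)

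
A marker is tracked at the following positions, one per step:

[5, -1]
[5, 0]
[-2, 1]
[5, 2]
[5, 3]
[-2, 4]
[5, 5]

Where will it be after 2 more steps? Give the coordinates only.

[-2, 7]

The first coordinate repeats the cycle [5, 5, -2] with period 3; step 8 mod 3 = 2, giving -2.
The second coordinate changes by +1 each step, so at step 8 it is -1 + 8·(1) = 7.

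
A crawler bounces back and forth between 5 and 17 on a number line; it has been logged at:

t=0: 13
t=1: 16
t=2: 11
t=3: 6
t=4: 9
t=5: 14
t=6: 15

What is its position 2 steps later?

The value reflects between 5 and 17, moving 5 per step.
  step 7: 15 → 10
  step 8: 10 → 5

5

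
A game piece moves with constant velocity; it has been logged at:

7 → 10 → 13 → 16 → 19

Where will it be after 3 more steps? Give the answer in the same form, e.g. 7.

28

Each step adds +3 to the position.
step 5: 19 + 3 → 22
step 6: 22 + 3 → 25
step 7: 25 + 3 → 28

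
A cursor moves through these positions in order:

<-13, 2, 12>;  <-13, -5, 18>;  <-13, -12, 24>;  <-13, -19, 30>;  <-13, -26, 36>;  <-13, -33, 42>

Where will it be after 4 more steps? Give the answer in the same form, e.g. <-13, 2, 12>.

Each step adds <+0, -7, +6> to the position.
step 6: <-13, -33, 42> + <+0, -7, +6> → <-13, -40, 48>
step 7: <-13, -40, 48> + <+0, -7, +6> → <-13, -47, 54>
step 8: <-13, -47, 54> + <+0, -7, +6> → <-13, -54, 60>
step 9: <-13, -54, 60> + <+0, -7, +6> → <-13, -61, 66>

<-13, -61, 66>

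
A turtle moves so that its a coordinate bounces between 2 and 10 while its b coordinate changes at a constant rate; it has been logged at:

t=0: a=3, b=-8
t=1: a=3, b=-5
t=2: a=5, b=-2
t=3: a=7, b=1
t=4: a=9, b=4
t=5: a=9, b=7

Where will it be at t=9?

The a coordinate reflects between 2 and 10, moving 2 per step.
  step 6: 9 → 7
  step 7: 7 → 5
  step 8: 5 → 3
  step 9: 3 → 3
The b coordinate changes by +3 each step: at step 9 it is 19.

a=3, b=19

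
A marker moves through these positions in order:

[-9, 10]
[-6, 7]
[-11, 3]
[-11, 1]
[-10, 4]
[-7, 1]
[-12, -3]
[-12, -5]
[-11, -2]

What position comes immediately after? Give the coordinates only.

[-8, -5]

Step-to-step displacements: [+3, -3], [-5, -4], [+0, -2], [+1, +3], [+3, -3], [-5, -4], [+0, -2], [+1, +3] — a repeating cycle of length 4.
step 9: apply [+3, -3] → [-8, -5]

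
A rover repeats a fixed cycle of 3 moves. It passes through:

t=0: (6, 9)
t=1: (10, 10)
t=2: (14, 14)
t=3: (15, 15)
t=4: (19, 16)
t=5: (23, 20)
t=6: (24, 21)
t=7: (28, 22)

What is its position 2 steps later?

(33, 27)

Step-to-step displacements: (+4, +1), (+4, +4), (+1, +1), (+4, +1), (+4, +4), (+1, +1), (+4, +1) — a repeating cycle of length 3.
step 8: apply (+4, +4) → (32, 26)
step 9: apply (+1, +1) → (33, 27)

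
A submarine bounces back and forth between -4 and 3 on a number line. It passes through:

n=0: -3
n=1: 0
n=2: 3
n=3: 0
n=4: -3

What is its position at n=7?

2

The value reflects between -4 and 3, moving 3 per step.
  step 5: -3 → -2
  step 6: -2 → 1
  step 7: 1 → 2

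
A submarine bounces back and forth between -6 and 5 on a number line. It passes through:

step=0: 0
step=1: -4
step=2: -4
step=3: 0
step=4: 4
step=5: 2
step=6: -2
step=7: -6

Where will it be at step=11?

0

The value reflects between -6 and 5, moving 4 per step.
  step 8: -6 → -2
  step 9: -2 → 2
  step 10: 2 → 4
  step 11: 4 → 0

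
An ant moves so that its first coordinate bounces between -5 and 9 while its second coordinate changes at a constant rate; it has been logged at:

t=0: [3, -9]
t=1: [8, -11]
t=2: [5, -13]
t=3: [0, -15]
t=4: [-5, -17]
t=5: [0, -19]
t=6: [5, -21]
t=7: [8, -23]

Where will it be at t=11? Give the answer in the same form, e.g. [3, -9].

[2, -31]

The first coordinate reflects between -5 and 9, moving 5 per step.
  step 8: 8 → 3
  step 9: 3 → -2
  step 10: -2 → -3
  step 11: -3 → 2
The second coordinate changes by -2 each step: at step 11 it is -31.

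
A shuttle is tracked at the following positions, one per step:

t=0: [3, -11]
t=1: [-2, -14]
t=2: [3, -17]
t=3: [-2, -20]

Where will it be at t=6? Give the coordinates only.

First: cycles through 3, -2 every 2 steps. Step 6 lands at position 0 of the cycle → 3.
Second: linear, -3 per step → -29 at step 6.

[3, -29]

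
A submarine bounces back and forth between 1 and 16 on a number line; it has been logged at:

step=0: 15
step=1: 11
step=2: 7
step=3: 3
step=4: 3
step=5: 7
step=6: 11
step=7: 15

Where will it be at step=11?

The value reflects between 1 and 16, moving 4 per step.
  step 8: 15 → 13
  step 9: 13 → 9
  step 10: 9 → 5
  step 11: 5 → 1

1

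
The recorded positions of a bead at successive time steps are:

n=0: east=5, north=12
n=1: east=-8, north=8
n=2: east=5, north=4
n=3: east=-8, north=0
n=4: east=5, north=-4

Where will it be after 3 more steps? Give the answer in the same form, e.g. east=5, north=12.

The east coordinate repeats the cycle [5, -8] with period 2; step 7 mod 2 = 1, giving -8.
The north coordinate changes by -4 each step, so at step 7 it is 12 + 7·(-4) = -16.

east=-8, north=-16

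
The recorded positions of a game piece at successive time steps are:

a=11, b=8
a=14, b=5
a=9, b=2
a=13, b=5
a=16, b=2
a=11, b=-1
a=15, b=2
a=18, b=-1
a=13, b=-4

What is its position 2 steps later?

Differencing gives (+3,-3), (-5,-3), (+4,+3), (+3,-3), (-5,-3), (+4,+3), (+3,-3), (-5,-3). This is the pattern (+3,-3), (-5,-3), (+4,+3) repeated.
step 9: apply (+4,+3) → a=17, b=-1
step 10: apply (+3,-3) → a=20, b=-4

a=20, b=-4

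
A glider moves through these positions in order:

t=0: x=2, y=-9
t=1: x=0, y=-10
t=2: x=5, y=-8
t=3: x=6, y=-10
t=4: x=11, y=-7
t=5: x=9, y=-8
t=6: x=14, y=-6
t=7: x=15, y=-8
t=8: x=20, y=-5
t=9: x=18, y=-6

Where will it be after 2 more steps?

Step-to-step displacements: (-2,-1), (+5,+2), (+1,-2), (+5,+3), (-2,-1), (+5,+2), (+1,-2), (+5,+3), (-2,-1) — a repeating cycle of length 4.
step 10: apply (+5,+2) → x=23, y=-4
step 11: apply (+1,-2) → x=24, y=-6

x=24, y=-6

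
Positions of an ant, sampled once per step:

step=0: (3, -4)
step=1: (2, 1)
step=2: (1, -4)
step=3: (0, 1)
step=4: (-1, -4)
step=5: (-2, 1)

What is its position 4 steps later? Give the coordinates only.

First: linear, -1 per step → -6 at step 9.
Second: cycles through -4, 1 every 2 steps. Step 9 lands at position 1 of the cycle → 1.

(-6, 1)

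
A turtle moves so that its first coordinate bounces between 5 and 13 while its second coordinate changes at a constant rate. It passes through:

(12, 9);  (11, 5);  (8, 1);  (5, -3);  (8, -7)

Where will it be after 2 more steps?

(12, -15)

The first coordinate reflects between 5 and 13, moving 3 per step.
  step 5: 8 → 11
  step 6: 11 → 12
The second coordinate changes by -4 each step: at step 6 it is -15.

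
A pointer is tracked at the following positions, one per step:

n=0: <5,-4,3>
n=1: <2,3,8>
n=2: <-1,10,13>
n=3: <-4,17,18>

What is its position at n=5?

<-10,31,28>

Each step adds <-3,+7,+5> to the position.
step 4: <-4,17,18> + <-3,+7,+5> → <-7,24,23>
step 5: <-7,24,23> + <-3,+7,+5> → <-10,31,28>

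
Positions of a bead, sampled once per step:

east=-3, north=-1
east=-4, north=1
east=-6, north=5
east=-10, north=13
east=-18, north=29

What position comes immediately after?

east=-34, north=61

Step-to-step displacements: (-1, +2), (-2, +4), (-4, +8), (-8, +16); each is 2× the previous.
step 5: east=-18, north=29 + (-16, +32) → east=-34, north=61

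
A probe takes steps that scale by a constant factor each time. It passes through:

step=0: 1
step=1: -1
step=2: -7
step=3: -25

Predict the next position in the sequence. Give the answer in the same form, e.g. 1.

Step-to-step displacements: -2, -6, -18; each is 3× the previous.
step 4: -25 − 54 → -79

-79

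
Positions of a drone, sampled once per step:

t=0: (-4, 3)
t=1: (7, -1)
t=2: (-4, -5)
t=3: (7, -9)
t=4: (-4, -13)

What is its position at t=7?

(7, -25)

The first coordinate repeats the cycle [-4, 7] with period 2; step 7 mod 2 = 1, giving 7.
The second coordinate changes by -4 each step, so at step 7 it is 3 + 7·(-4) = -25.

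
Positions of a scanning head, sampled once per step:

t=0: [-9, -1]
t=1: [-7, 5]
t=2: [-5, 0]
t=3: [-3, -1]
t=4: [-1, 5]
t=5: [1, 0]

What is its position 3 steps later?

First: linear, +2 per step → 7 at step 8.
Second: cycles through -1, 5, 0 every 3 steps. Step 8 lands at position 2 of the cycle → 0.

[7, 0]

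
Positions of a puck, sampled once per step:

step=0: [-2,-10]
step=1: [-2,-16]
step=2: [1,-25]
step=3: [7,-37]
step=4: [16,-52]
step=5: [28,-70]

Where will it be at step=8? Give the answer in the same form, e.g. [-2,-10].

[82,-142]

First differences are [+0,-6], [+3,-9], [+6,-12], [+9,-15], [+12,-18]; their common second difference is [+3,-3] (constant acceleration).
step 6: [28,-70] + [+15,-21] → [43,-91]
step 7: [43,-91] + [+18,-24] → [61,-115]
step 8: [61,-115] + [+21,-27] → [82,-142]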